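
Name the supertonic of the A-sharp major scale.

B#

Degree 2 takes the letter 1 step above A, which is B.
In major, degree 2 sits 2 semitones above the tonic. A# + 2 semitones is pitch class 0, spelled on B as B#.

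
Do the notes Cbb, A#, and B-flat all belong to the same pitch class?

Cbb is pitch class 10; A# is pitch class 10; Bb is pitch class 10.
All spellings map to pitch class 10, so they are enharmonically equivalent.

Yes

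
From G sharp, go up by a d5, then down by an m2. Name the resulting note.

C#

A diminished fifth up from G# is D (letter D, 6 semitones up).
A minor second down from D is C# (letter C, 1 semitone down).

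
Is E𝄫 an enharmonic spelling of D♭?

Two spellings are enharmonically equivalent only if they share a pitch class.
Here Ebb → 2, Db → 1; 1 ≠ 2, so they are not.

No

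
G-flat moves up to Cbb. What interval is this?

diminished fourth

The letter names run G→C, a span of 3 letter steps, so the interval is some kind of fourth.
Gb to Cbb is 4 semitones. A perfect fourth is 5, so 4 makes it diminished.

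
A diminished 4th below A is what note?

E#

A fourth below A lands on the letter E.
A diminished fourth spans 4 semitones, so A moves to pitch class 5. On the letter E that is E#.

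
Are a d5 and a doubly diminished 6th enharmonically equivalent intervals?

Yes

A diminished fifth spans 6 semitones; a doubly diminished sixth spans 6.
They are enharmonically equivalent.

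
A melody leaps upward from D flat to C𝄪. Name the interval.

doubly augmented seventh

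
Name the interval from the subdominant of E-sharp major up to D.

diminished fourth

The subdominant of E# major is A#.
A# up to D: letters A→D make it a fourth; 4 semitones makes it diminished.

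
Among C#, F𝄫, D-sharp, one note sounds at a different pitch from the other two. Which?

In 12-tone equal temperament, enharmonic equivalents share a pitch class. C# is pitch class 1; Fbb is pitch class 3; D# is pitch class 3.
Fbb and D# share pitch class 3, while C# is pitch class 1.

C#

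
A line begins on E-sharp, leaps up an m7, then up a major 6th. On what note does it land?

B#

A minor seventh up from E# is D# (letter D, 10 semitones up).
A major sixth up from D# is B# (letter B, 9 semitones up).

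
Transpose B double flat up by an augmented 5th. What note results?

A fifth above B lands on the letter F.
An augmented fifth spans 8 semitones, so Bbb moves to pitch class 5. On the letter F that is F.

F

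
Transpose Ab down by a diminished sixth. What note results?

A down a major sixth is C, so the target letter is C.
From Ab, a diminished sixth is 7 semitones down: C#.

C#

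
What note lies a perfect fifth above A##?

E##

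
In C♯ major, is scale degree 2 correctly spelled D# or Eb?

D#

Each scale degree takes a distinct letter name. Degree 2 of a scale on C must use the letter D.
D# and Eb are enharmonically the same pitch, but only D# uses the letter D, so it is the correct spelling here.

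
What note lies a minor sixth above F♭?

Dbb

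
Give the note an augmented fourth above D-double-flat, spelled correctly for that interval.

Gb

A fourth above D lands on the letter G.
An augmented fourth spans 6 semitones, so Dbb moves to pitch class 6. On the letter G that is Gb.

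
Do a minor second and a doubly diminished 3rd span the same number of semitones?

A minor second spans 1 semitone; a doubly diminished third spans 1.
They are enharmonically equivalent.

Yes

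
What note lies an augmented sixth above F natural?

F up a major sixth is D, so the target letter is D.
From F, an augmented sixth is 10 semitones up: D#.

D#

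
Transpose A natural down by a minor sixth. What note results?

A down a major sixth is C, so the target letter is C.
From A, a minor sixth is 8 semitones down: C#.

C#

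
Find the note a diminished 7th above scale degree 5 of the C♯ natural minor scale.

F

Scale degree 5 of C# natural minor is G#.
A diminished seventh (9 semitones) above G# lands on the letter F, giving F.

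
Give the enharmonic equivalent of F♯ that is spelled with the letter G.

Gb

Plain G sits 1 semitone above F#, so on the letter G the same pitch needs a flat: Gb.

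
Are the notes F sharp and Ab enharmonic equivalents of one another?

Two spellings are enharmonically equivalent only if they share a pitch class.
Here F# → 6, Ab → 8; 6 ≠ 8, so they are not.

No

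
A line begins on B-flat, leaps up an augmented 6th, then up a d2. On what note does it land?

Ab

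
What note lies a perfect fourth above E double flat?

A fourth above E lands on the letter A.
A perfect fourth spans 5 semitones, so Ebb moves to pitch class 7. On the letter A that is Abb.

Abb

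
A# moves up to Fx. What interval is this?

The letter names run A→F, a span of 5 letter steps, so the interval is some kind of sixth.
A# to F## is 9 semitones. A major sixth is 9, so 9 makes it major.

major sixth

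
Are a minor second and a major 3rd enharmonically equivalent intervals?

A minor second spans 1 semitone; a major third spans 4.
The spans differ, so they are not enharmonic equivalents.

No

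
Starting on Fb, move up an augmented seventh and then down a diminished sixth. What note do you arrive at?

G##

An augmented seventh up from Fb is E (letter E, 12 semitones up).
A diminished sixth down from E is G## (letter G, 7 semitones down).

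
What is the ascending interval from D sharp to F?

Counting letters D–E–F gives a third.
D#→F = 2 semitones, 2 narrower than the major third (4), so diminished.

diminished third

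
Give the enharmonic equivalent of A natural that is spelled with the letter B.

Bbb

A is pitch class 9. The letter B alone is pitch class 11.
To reach pitch class 9 from B requires an offset of -2 semitones, i.e. double flat: Bbb.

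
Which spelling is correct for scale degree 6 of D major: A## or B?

Each scale degree takes a distinct letter name. Degree 6 of a scale on D must use the letter B.
B and A## are enharmonically the same pitch, but only B uses the letter B, so it is the correct spelling here.

B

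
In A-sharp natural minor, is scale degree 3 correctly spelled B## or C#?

C#

Each scale degree takes a distinct letter name. Degree 3 of a scale on A must use the letter C.
C# and B## are enharmonically the same pitch, but only C# uses the letter C, so it is the correct spelling here.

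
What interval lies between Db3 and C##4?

doubly augmented seventh

The letter names run D→C, a span of 6 letter steps, so the interval is some kind of seventh.
Db to C## is 13 semitones. A major seventh is 11, so 13 makes it doubly augmented.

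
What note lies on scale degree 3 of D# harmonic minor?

The D# harmonic minor scale runs D# E# F# G# A# B C##.
Degree 3 is F#.

F#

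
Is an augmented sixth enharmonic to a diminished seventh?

No

An augmented sixth spans 10 semitones; a diminished seventh spans 9.
The spans differ, so they are not enharmonic equivalents.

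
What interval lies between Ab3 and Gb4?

The letter names run A→G, a span of 6 letter steps, so the interval is some kind of seventh.
Ab to Gb is 10 semitones. A major seventh is 11, so 10 makes it minor.

minor seventh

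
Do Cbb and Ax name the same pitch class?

Two spellings are enharmonically equivalent only if they share a pitch class.
Here Cbb → 10, A## → 11; 10 ≠ 11, so they are not.

No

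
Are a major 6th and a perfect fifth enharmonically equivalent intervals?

A major sixth spans 9 semitones; a perfect fifth spans 7.
The spans differ, so they are not enharmonic equivalents.

No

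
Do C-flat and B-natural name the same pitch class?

Cb is pitch class 11; B is pitch class 11.
All spellings map to pitch class 11, so they are enharmonically equivalent.

Yes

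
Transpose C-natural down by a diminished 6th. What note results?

E#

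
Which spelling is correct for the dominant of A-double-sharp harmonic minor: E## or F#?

Each scale degree takes a distinct letter name. Degree 5 of a scale on A must use the letter E.
E## and F# are enharmonically the same pitch, but only E## uses the letter E, so it is the correct spelling here.

E##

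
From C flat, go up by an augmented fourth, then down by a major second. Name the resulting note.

Eb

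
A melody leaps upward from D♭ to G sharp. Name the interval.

The letter names run D→G, a span of 3 letter steps, so the interval is some kind of fourth.
Db to G# is 7 semitones. A perfect fourth is 5, so 7 makes it doubly augmented.

doubly augmented fourth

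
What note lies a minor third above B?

D

A third above B lands on the letter D.
A minor third spans 3 semitones, so B moves to pitch class 2. On the letter D that is D.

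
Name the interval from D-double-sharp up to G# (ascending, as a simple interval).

The letter names run D→G, a span of 3 letter steps, so the interval is some kind of fourth.
D## to G# is 4 semitones. A perfect fourth is 5, so 4 makes it diminished.

diminished fourth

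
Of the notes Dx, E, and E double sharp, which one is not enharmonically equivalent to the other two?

E##

In 12-tone equal temperament, enharmonic equivalents share a pitch class. D## is pitch class 4; E is pitch class 4; E## is pitch class 6.
D## and E share pitch class 4, while E## is pitch class 6.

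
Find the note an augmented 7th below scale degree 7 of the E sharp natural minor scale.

Eb

Scale degree 7 of E# natural minor is D#.
An augmented seventh (12 semitones) below D# lands on the letter E, giving Eb.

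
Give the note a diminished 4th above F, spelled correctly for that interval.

A fourth above F lands on the letter B.
A diminished fourth spans 4 semitones, so F moves to pitch class 9. On the letter B that is Bbb.

Bbb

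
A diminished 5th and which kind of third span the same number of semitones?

A diminished fifth spans 6 semitones.
A third spanning 6 semitones is doubly augmented (the major third is 4).

doubly augmented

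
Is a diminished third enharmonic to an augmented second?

No

A diminished third spans 2 semitones; an augmented second spans 3.
The spans differ, so they are not enharmonic equivalents.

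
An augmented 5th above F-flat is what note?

F up a perfect fifth is C, so the target letter is C.
From Fb, an augmented fifth is 8 semitones up: C.

C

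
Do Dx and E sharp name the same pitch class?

No

D## is pitch class 4; E# is pitch class 5.
The pitch classes differ (4 vs. 5), so they are not enharmonic equivalents.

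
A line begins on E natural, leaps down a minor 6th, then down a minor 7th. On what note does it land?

A minor sixth down from E is G# (letter G, 8 semitones down).
A minor seventh down from G# is A# (letter A, 10 semitones down).

A#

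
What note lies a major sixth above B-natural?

B up a major sixth is G#, so the target letter is G.
From B, a major sixth is 9 semitones up: G#.

G#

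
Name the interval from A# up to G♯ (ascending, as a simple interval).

minor seventh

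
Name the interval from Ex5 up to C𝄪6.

minor sixth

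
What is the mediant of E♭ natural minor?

Degree 3 takes the letter 2 steps above E, which is G.
In natural minor, degree 3 sits 3 semitones above the tonic. Eb + 3 semitones is pitch class 6, spelled on G as Gb.

Gb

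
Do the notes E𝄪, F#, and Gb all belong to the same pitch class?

E## = pitch class 6 and F# = pitch class 6 and Gb = pitch class 6 — the same pitch class, so they are enharmonic equivalents.

Yes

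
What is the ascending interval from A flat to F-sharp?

Counting letters A–B–C–D–E–F gives a sixth.
Ab→F# = 10 semitones, 1 wider than the major sixth (9), so augmented.

augmented sixth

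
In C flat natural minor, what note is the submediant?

Degree 6 takes the letter 5 steps above C, which is A.
In natural minor, degree 6 sits 8 semitones above the tonic. Cb + 8 semitones is pitch class 7, spelled on A as Abb.

Abb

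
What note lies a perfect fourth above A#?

A fourth above A lands on the letter D.
A perfect fourth spans 5 semitones, so A# moves to pitch class 3. On the letter D that is D#.

D#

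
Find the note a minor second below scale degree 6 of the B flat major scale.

F#

Scale degree 6 of Bb major is G.
A minor second (1 semitone) below G lands on the letter F, giving F#.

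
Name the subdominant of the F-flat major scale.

The Fb major scale runs Fb Gb Ab Bbb Cb Db Eb.
Degree 4 is Bbb.

Bbb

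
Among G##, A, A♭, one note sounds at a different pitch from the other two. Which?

In 12-tone equal temperament, enharmonic equivalents share a pitch class. G## is pitch class 9; A is pitch class 9; Ab is pitch class 8.
G## and A share pitch class 9, while Ab is pitch class 8.

Ab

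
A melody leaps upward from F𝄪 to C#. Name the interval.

Counting letters F–G–A–B–C gives a fifth.
F##→C# = 6 semitones, 1 narrower than the perfect fifth (7), so diminished.

diminished fifth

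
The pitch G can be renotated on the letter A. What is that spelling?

Abb

G is pitch class 7. The letter A alone is pitch class 9.
To reach pitch class 7 from A requires an offset of -2 semitones, i.e. double flat: Abb.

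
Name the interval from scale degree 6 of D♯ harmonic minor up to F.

diminished fifth

Scale degree 6 of D# harmonic minor is B.
B up to F: letters B→F make it a fifth; 6 semitones makes it diminished.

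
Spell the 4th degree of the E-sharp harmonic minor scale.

A#

Degree 4 takes the letter 3 steps above E, which is A.
In harmonic minor, degree 4 sits 5 semitones above the tonic. E# + 5 semitones is pitch class 10, spelled on A as A#.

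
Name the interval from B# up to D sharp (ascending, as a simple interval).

The letter names run B→D, a span of 2 letter steps, so the interval is some kind of third.
B# to D# is 3 semitones. A major third is 4, so 3 makes it minor.

minor third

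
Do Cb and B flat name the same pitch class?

Two spellings are enharmonically equivalent only if they share a pitch class.
Here Cb → 11, Bb → 10; 10 ≠ 11, so they are not.

No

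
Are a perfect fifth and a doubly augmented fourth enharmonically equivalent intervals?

Yes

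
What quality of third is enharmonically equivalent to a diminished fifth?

doubly augmented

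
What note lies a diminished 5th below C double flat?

A fifth below C lands on the letter F.
A diminished fifth spans 6 semitones, so Cbb moves to pitch class 4. On the letter F that is Fb.

Fb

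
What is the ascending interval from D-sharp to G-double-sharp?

Counting letters D–E–F–G gives a fourth.
D#→G## = 6 semitones, 1 wider than the perfect fourth (5), so augmented.

augmented fourth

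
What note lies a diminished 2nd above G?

A second above G lands on the letter A.
A diminished second spans 0 semitones, so G moves to pitch class 7. On the letter A that is Abb.

Abb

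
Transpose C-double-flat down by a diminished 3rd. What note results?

Ab

C down a major third is Ab, so the target letter is A.
From Cbb, a diminished third is 2 semitones down: Ab.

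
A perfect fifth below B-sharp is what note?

A fifth below B lands on the letter E.
A perfect fifth spans 7 semitones, so B# moves to pitch class 5. On the letter E that is E#.

E#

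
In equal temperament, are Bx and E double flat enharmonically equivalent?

No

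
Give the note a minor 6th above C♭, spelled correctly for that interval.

Abb

A sixth above C lands on the letter A.
A minor sixth spans 8 semitones, so Cb moves to pitch class 7. On the letter A that is Abb.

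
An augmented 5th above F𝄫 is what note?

A fifth above F lands on the letter C.
An augmented fifth spans 8 semitones, so Fbb moves to pitch class 11. On the letter C that is Cb.

Cb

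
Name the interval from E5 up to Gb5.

diminished third

Counting letters E–F–G gives a third.
E→Gb = 2 semitones, 2 narrower than the major third (4), so diminished.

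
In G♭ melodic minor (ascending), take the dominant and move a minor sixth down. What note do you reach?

F

The dominant of Gb melodic minor (ascending) is Db.
A minor sixth (8 semitones) below Db lands on the letter F, giving F.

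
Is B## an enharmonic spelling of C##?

No

B## is pitch class 1; C## is pitch class 2.
The pitch classes differ (1 vs. 2), so they are not enharmonic equivalents.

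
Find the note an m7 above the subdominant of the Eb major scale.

The subdominant of Eb major is Ab.
A minor seventh (10 semitones) above Ab lands on the letter G, giving Gb.

Gb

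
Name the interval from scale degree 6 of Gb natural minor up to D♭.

major seventh

Scale degree 6 of Gb natural minor is Ebb.
Ebb up to Db: letters E→D make it a seventh; 11 semitones makes it major.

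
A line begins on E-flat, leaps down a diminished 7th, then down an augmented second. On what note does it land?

A diminished seventh down from Eb is F# (letter F, 9 semitones down).
An augmented second down from F# is Eb (letter E, 3 semitones down).

Eb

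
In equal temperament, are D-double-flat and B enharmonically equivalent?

No

Dbb is pitch class 0; B is pitch class 11.
The pitch classes differ (0 vs. 11), so they are not enharmonic equivalents.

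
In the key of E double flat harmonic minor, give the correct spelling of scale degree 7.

The Ebb harmonic minor scale runs Ebb Fb Gbb Abb Bbb Cbb Db.
Degree 7 is Db.

Db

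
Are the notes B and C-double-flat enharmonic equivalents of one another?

No

Two spellings are enharmonically equivalent only if they share a pitch class.
Here B → 11, Cbb → 10; 10 ≠ 11, so they are not.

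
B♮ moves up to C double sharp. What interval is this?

The letter names run B→C, a span of 1 letter step, so the interval is some kind of second.
B to C## is 3 semitones. A major second is 2, so 3 makes it augmented.

augmented second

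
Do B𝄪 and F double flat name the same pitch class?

No

Two spellings are enharmonically equivalent only if they share a pitch class.
Here B## → 1, Fbb → 3; 1 ≠ 3, so they are not.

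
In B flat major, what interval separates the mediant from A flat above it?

diminished fifth

The mediant of Bb major is D.
D up to Ab: letters D→A make it a fifth; 6 semitones makes it diminished.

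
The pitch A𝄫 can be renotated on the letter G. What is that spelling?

Plain G sits at the same pitch as Abb, so on the letter G the same pitch needs a natural: G.

G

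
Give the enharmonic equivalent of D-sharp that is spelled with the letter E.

Eb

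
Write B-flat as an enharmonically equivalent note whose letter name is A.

A#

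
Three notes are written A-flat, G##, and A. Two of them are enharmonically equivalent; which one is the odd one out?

Ab

In 12-tone equal temperament, enharmonic equivalents share a pitch class. Ab is pitch class 8; G## is pitch class 9; A is pitch class 9.
G## and A share pitch class 9, while Ab is pitch class 8.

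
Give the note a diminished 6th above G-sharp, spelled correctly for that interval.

Eb

A sixth above G lands on the letter E.
A diminished sixth spans 7 semitones, so G# moves to pitch class 3. On the letter E that is Eb.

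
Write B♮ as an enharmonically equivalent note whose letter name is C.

Cb

B is pitch class 11. The letter C alone is pitch class 0.
To reach pitch class 11 from C requires an offset of -1 semitone, i.e. flat: Cb.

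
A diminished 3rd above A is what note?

A up a major third is C#, so the target letter is C.
From A, a diminished third is 2 semitones up: Cb.

Cb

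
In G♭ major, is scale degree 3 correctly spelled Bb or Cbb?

Each scale degree takes a distinct letter name. Degree 3 of a scale on G must use the letter B.
Bb and Cbb are enharmonically the same pitch, but only Bb uses the letter B, so it is the correct spelling here.

Bb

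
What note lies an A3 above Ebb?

A third above E lands on the letter G.
An augmented third spans 5 semitones, so Ebb moves to pitch class 7. On the letter G that is G.

G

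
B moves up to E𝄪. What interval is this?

doubly augmented fourth

Counting letters B–C–D–E gives a fourth.
B→E## = 7 semitones, 2 wider than the perfect fourth (5), so doubly augmented.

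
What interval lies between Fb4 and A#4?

Counting letters F–G–A gives a third.
Fb→A# = 6 semitones, 2 wider than the major third (4), so doubly augmented.

doubly augmented third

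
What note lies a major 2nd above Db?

Eb

D up a major second is E, so the target letter is E.
From Db, a major second is 2 semitones up: Eb.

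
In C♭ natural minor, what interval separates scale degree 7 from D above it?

augmented third

Scale degree 7 of Cb natural minor is Bbb.
Bbb up to D: letters B→D make it a third; 5 semitones makes it augmented.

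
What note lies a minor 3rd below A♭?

A third below A lands on the letter F.
A minor third spans 3 semitones, so Ab moves to pitch class 5. On the letter F that is F.

F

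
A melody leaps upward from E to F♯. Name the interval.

major second

The letter names run E→F, a span of 1 letter step, so the interval is some kind of second.
E to F# is 2 semitones. A major second is 2, so 2 makes it major.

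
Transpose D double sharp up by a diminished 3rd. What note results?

F#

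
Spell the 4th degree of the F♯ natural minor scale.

The F# natural minor scale runs F# G# A B C# D E.
Degree 4 is B.

B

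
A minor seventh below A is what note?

A seventh below A lands on the letter B.
A minor seventh spans 10 semitones, so A moves to pitch class 11. On the letter B that is B.

B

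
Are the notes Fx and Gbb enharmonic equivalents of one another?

F## is pitch class 7; Gbb is pitch class 5.
The pitch classes differ (7 vs. 5), so they are not enharmonic equivalents.

No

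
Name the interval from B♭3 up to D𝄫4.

diminished third

The letter names run B→D, a span of 2 letter steps, so the interval is some kind of third.
Bb to Dbb is 2 semitones. A major third is 4, so 2 makes it diminished.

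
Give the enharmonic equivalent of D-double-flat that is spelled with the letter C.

C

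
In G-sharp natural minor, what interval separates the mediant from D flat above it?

The mediant of G# natural minor is B.
B up to Db: letters B→D make it a third; 2 semitones makes it diminished.

diminished third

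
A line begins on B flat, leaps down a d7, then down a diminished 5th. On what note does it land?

A diminished seventh down from Bb is C# (letter C, 9 semitones down).
A diminished fifth down from C# is F## (letter F, 6 semitones down).

F##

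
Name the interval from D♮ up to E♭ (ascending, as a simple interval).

minor second

Counting letters D–E gives a second.
D→Eb = 1 semitone, 1 narrower than the major second (2), so minor.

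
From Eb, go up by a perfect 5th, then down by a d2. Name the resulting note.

A perfect fifth up from Eb is Bb (letter B, 7 semitones up).
A diminished second down from Bb is A# (letter A, 0 semitones down).

A#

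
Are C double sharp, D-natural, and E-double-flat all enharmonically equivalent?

Yes

C## = pitch class 2 and D = pitch class 2 and Ebb = pitch class 2 — the same pitch class, so they are enharmonic equivalents.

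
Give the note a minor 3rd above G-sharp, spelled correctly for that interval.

A third above G lands on the letter B.
A minor third spans 3 semitones, so G# moves to pitch class 11. On the letter B that is B.

B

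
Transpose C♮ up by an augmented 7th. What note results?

C up a major seventh is B, so the target letter is B.
From C, an augmented seventh is 12 semitones up: B#.

B#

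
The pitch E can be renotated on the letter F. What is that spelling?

E is pitch class 4. The letter F alone is pitch class 5.
To reach pitch class 4 from F requires an offset of -1 semitone, i.e. flat: Fb.

Fb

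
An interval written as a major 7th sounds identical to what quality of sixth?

A major seventh spans 11 semitones.
A sixth spanning 11 semitones is doubly augmented (the major sixth is 9).

doubly augmented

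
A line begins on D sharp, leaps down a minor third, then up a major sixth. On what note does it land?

G##

A minor third down from D# is B# (letter B, 3 semitones down).
A major sixth up from B# is G## (letter G, 9 semitones up).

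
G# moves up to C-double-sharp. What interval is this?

The letter names run G→C, a span of 3 letter steps, so the interval is some kind of fourth.
G# to C## is 6 semitones. A perfect fourth is 5, so 6 makes it augmented.

augmented fourth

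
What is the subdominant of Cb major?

Fb

Degree 4 takes the letter 3 steps above C, which is F.
In major, degree 4 sits 5 semitones above the tonic. Cb + 5 semitones is pitch class 4, spelled on F as Fb.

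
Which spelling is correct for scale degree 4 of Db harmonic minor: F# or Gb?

Gb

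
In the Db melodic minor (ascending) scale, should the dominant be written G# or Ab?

Each scale degree takes a distinct letter name. Degree 5 of a scale on D must use the letter A.
Ab and G# are enharmonically the same pitch, but only Ab uses the letter A, so it is the correct spelling here.

Ab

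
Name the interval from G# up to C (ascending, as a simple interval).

The letter names run G→C, a span of 3 letter steps, so the interval is some kind of fourth.
G# to C is 4 semitones. A perfect fourth is 5, so 4 makes it diminished.

diminished fourth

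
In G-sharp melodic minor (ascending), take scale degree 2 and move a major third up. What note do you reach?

C##

Scale degree 2 of G# melodic minor (ascending) is A#.
A major third (4 semitones) above A# lands on the letter C, giving C##.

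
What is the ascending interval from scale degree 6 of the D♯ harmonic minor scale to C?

minor second

Scale degree 6 of D# harmonic minor is B.
B up to C: letters B→C make it a second; 1 semitone makes it minor.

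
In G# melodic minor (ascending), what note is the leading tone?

The G# melodic minor (ascending) scale runs G# A# B C# D# E# F##.
Degree 7 is F##.

F##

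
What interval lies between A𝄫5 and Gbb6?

The letter names run A→G, a span of 6 letter steps, so the interval is some kind of seventh.
Abb to Gbb is 10 semitones. A major seventh is 11, so 10 makes it minor.

minor seventh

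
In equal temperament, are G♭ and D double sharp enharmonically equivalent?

Gb is pitch class 6; D## is pitch class 4.
The pitch classes differ (6 vs. 4), so they are not enharmonic equivalents.

No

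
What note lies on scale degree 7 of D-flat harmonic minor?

C

The Db harmonic minor scale runs Db Eb Fb Gb Ab Bbb C.
Degree 7 is C.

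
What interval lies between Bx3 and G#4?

The letter names run B→G, a span of 5 letter steps, so the interval is some kind of sixth.
B## to G# is 7 semitones. A major sixth is 9, so 7 makes it diminished.

diminished sixth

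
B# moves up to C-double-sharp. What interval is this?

major second

The letter names run B→C, a span of 1 letter step, so the interval is some kind of second.
B# to C## is 2 semitones. A major second is 2, so 2 makes it major.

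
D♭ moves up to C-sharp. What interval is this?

augmented seventh

Counting letters D–E–F–G–A–B–C gives a seventh.
Db→C# = 12 semitones, 1 wider than the major seventh (11), so augmented.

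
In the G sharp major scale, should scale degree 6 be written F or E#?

Each scale degree takes a distinct letter name. Degree 6 of a scale on G must use the letter E.
E# and F are enharmonically the same pitch, but only E# uses the letter E, so it is the correct spelling here.

E#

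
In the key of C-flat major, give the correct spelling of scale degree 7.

Degree 7 takes the letter 6 steps above C, which is B.
In major, degree 7 sits 11 semitones above the tonic. Cb + 11 semitones is pitch class 10, spelled on B as Bb.

Bb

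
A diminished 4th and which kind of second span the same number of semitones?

A diminished fourth spans 4 semitones.
A second spanning 4 semitones is doubly augmented (the major second is 2).

doubly augmented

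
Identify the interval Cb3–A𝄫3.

The letter names run C→A, a span of 5 letter steps, so the interval is some kind of sixth.
Cb to Abb is 8 semitones. A major sixth is 9, so 8 makes it minor.

minor sixth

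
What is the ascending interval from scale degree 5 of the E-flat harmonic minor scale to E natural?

augmented fourth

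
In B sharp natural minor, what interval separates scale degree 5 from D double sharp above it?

major sixth

Scale degree 5 of B# natural minor is F##.
F## up to D##: letters F→D make it a sixth; 9 semitones makes it major.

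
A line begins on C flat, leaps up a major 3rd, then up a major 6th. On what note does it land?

C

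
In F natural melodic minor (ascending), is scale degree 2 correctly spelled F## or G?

G

Each scale degree takes a distinct letter name. Degree 2 of a scale on F must use the letter G.
G and F## are enharmonically the same pitch, but only G uses the letter G, so it is the correct spelling here.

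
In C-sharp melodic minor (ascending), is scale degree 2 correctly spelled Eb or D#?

D#

Each scale degree takes a distinct letter name. Degree 2 of a scale on C must use the letter D.
D# and Eb are enharmonically the same pitch, but only D# uses the letter D, so it is the correct spelling here.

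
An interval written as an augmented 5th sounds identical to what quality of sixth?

An augmented fifth spans 8 semitones.
A sixth spanning 8 semitones is minor (the major sixth is 9).

minor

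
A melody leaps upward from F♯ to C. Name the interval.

The letter names run F→C, a span of 4 letter steps, so the interval is some kind of fifth.
F# to C is 6 semitones. A perfect fifth is 7, so 6 makes it diminished.

diminished fifth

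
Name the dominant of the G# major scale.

D#

The G# major scale runs G# A# B# C# D# E# F##.
Degree 5 is D#.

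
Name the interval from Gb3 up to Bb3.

major third

The letter names run G→B, a span of 2 letter steps, so the interval is some kind of third.
Gb to Bb is 4 semitones. A major third is 4, so 4 makes it major.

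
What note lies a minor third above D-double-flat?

Fbb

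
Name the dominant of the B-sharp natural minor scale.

Degree 5 takes the letter 4 steps above B, which is F.
In natural minor, degree 5 sits 7 semitones above the tonic. B# + 7 semitones is pitch class 7, spelled on F as F##.

F##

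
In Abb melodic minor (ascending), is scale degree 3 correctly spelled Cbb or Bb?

Cbb

Each scale degree takes a distinct letter name. Degree 3 of a scale on A must use the letter C.
Cbb and Bb are enharmonically the same pitch, but only Cbb uses the letter C, so it is the correct spelling here.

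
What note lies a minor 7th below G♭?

G down a major seventh is Ab, so the target letter is A.
From Gb, a minor seventh is 10 semitones down: Ab.

Ab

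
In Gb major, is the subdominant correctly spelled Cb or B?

Each scale degree takes a distinct letter name. Degree 4 of a scale on G must use the letter C.
Cb and B are enharmonically the same pitch, but only Cb uses the letter C, so it is the correct spelling here.

Cb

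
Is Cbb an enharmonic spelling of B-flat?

Cbb is pitch class 10; Bb is pitch class 10.
All spellings map to pitch class 10, so they are enharmonically equivalent.

Yes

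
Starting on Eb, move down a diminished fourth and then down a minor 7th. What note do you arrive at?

A diminished fourth down from Eb is B (letter B, 4 semitones down).
A minor seventh down from B is C# (letter C, 10 semitones down).

C#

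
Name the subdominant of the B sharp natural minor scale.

E#

The B# natural minor scale runs B# C## D# E# F## G# A#.
Degree 4 is E#.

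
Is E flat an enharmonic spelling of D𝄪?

No

Eb is pitch class 3; D## is pitch class 4.
The pitch classes differ (3 vs. 4), so they are not enharmonic equivalents.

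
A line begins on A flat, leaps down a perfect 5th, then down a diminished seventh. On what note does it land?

E

A perfect fifth down from Ab is Db (letter D, 7 semitones down).
A diminished seventh down from Db is E (letter E, 9 semitones down).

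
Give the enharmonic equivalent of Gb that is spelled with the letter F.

F#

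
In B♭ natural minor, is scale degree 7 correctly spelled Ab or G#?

Ab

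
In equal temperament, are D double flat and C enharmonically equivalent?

Dbb is pitch class 0; C is pitch class 0.
All spellings map to pitch class 0, so they are enharmonically equivalent.

Yes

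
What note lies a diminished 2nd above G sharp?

Ab

A second above G lands on the letter A.
A diminished second spans 0 semitones, so G# moves to pitch class 8. On the letter A that is Ab.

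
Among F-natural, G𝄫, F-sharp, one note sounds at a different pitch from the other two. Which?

In 12-tone equal temperament, enharmonic equivalents share a pitch class. F is pitch class 5; Gbb is pitch class 5; F# is pitch class 6.
F and Gbb share pitch class 5, while F# is pitch class 6.

F#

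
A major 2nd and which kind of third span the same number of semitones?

diminished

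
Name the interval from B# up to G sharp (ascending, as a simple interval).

minor sixth

The letter names run B→G, a span of 5 letter steps, so the interval is some kind of sixth.
B# to G# is 8 semitones. A major sixth is 9, so 8 makes it minor.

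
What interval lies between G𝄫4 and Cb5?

augmented fourth

Counting letters G–A–B–C gives a fourth.
Gbb→Cb = 6 semitones, 1 wider than the perfect fourth (5), so augmented.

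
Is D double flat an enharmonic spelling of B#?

Yes

Dbb = pitch class 0 and B# = pitch class 0 — the same pitch class, so they are enharmonic equivalents.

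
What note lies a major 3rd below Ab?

A third below A lands on the letter F.
A major third spans 4 semitones, so Ab moves to pitch class 4. On the letter F that is Fb.

Fb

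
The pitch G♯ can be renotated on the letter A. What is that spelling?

Ab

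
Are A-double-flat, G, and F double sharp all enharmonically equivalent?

Yes

Abb is pitch class 7; G is pitch class 7; F## is pitch class 7.
All spellings map to pitch class 7, so they are enharmonically equivalent.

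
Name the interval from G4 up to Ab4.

minor second

Counting letters G–A gives a second.
G→Ab = 1 semitone, 1 narrower than the major second (2), so minor.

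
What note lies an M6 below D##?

D down a major sixth is F, so the target letter is F.
From D##, a major sixth is 9 semitones down: F##.

F##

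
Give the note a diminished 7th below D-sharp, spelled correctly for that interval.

D down a major seventh is Eb, so the target letter is E.
From D#, a diminished seventh is 9 semitones down: E##.

E##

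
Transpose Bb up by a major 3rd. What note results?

B up a major third is D#, so the target letter is D.
From Bb, a major third is 4 semitones up: D.

D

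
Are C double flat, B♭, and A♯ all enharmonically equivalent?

Cbb is pitch class 10; Bb is pitch class 10; A# is pitch class 10.
All spellings map to pitch class 10, so they are enharmonically equivalent.

Yes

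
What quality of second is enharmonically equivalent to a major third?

doubly augmented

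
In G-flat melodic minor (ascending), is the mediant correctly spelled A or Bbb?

Bbb

Each scale degree takes a distinct letter name. Degree 3 of a scale on G must use the letter B.
Bbb and A are enharmonically the same pitch, but only Bbb uses the letter B, so it is the correct spelling here.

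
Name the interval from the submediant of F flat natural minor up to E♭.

The submediant of Fb natural minor is Dbb.
Dbb up to Eb: letters D→E make it a second; 3 semitones makes it augmented.

augmented second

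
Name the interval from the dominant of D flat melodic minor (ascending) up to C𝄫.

diminished third

The dominant of Db melodic minor (ascending) is Ab.
Ab up to Cbb: letters A→C make it a third; 2 semitones makes it diminished.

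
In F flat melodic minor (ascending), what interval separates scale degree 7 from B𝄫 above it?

Scale degree 7 of Fb melodic minor (ascending) is Eb.
Eb up to Bbb: letters E→B make it a fifth; 6 semitones makes it diminished.

diminished fifth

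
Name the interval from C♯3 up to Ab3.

The letter names run C→A, a span of 5 letter steps, so the interval is some kind of sixth.
C# to Ab is 7 semitones. A major sixth is 9, so 7 makes it diminished.

diminished sixth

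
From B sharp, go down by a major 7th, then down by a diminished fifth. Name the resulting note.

F##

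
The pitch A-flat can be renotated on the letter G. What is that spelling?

Ab is pitch class 8. The letter G alone is pitch class 7.
To reach pitch class 8 from G requires an offset of +1 semitone, i.e. sharp: G#.

G#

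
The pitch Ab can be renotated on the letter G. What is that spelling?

G#

Ab is pitch class 8. The letter G alone is pitch class 7.
To reach pitch class 8 from G requires an offset of +1 semitone, i.e. sharp: G#.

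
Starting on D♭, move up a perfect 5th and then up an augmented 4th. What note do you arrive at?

A perfect fifth up from Db is Ab (letter A, 7 semitones up).
An augmented fourth up from Ab is D (letter D, 6 semitones up).

D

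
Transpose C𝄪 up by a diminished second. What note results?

C up a major second is D, so the target letter is D.
From C##, a diminished second is 0 semitones up: D.

D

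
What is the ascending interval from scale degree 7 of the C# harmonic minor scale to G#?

Scale degree 7 of C# harmonic minor is B#.
B# up to G#: letters B→G make it a sixth; 8 semitones makes it minor.

minor sixth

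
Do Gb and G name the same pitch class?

No

Gb is pitch class 6; G is pitch class 7.
The pitch classes differ (6 vs. 7), so they are not enharmonic equivalents.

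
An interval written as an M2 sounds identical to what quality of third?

A major second spans 2 semitones.
A third spanning 2 semitones is diminished (the major third is 4).

diminished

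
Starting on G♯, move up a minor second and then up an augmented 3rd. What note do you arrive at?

A minor second up from G# is A (letter A, 1 semitone up).
An augmented third up from A is C## (letter C, 5 semitones up).

C##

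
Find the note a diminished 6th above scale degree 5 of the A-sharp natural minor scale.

Scale degree 5 of A# natural minor is E#.
A diminished sixth (7 semitones) above E# lands on the letter C, giving C.

C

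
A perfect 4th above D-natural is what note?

G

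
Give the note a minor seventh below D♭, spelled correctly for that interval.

Eb

D down a major seventh is Eb, so the target letter is E.
From Db, a minor seventh is 10 semitones down: Eb.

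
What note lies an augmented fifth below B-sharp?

E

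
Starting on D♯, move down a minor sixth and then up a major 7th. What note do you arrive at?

A minor sixth down from D# is F## (letter F, 8 semitones down).
A major seventh up from F## is E## (letter E, 11 semitones up).

E##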